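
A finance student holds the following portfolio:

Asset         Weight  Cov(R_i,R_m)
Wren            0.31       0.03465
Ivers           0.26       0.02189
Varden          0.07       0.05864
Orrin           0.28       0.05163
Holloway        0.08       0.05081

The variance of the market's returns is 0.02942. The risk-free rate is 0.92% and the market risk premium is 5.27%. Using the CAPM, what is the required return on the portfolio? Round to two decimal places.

β_Wren = 0.03465 / 0.02942 = 1.1778
β_Ivers = 0.02189 / 0.02942 = 0.7441
β_Varden = 0.05864 / 0.02942 = 1.9932
β_Orrin = 0.05163 / 0.02942 = 1.7549
β_Holloway = 0.05081 / 0.02942 = 1.7271
β_P = Σ w_i β_i = 0.31×1.1778 + 0.26×0.7441 + 0.07×1.9932 + 0.28×1.7549 + 0.08×1.7271 = 1.3276
E(R_P) = R_f + β_P × MRP = 0.92% + 1.3276 × 5.27% = 7.92%

7.92%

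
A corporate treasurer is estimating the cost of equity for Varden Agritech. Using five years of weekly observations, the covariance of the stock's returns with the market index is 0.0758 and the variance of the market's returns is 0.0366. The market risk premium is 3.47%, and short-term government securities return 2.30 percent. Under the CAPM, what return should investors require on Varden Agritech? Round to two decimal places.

β = Cov(R_i, R_m) / Var(R_m) = 0.0758 / 0.0366 = 2.0710
E(R) = R_f + β × MRP = 2.30% + 2.0710 × 3.47% = 9.49%

9.49%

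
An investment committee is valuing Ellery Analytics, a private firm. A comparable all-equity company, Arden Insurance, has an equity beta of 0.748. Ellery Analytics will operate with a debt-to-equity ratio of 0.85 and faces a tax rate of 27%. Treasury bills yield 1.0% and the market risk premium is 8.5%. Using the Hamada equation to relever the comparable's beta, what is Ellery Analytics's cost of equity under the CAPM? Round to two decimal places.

β_L = β_U × [1 + (1 − t)(D/E)] = 0.748 × [1 + (1 − 0.27) × 0.85]
    = 0.748 × [1 + 0.73 × 0.85] = 0.748 × 1.6205 = 1.2121
E(R) = R_f + β_L × MRP = 1.0% + 1.2121 × 8.5% = 11.30%

11.30%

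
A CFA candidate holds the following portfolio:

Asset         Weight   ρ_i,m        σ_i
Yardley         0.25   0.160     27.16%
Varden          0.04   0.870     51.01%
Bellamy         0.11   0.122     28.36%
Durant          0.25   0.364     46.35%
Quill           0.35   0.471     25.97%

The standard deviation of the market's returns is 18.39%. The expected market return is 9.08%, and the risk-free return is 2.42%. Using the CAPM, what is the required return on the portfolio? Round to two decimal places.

β_Yardley = 0.160 × 27.16% / 18.39% = 0.2363
β_Varden = 0.870 × 51.01% / 18.39% = 2.4132
β_Bellamy = 0.122 × 28.36% / 18.39% = 0.1881
β_Durant = 0.364 × 46.35% / 18.39% = 0.9174
β_Quill = 0.471 × 25.97% / 18.39% = 0.6651
β_P = Σ w_i β_i = 0.25×0.2363 + 0.04×2.4132 + 0.11×0.1881 + 0.25×0.9174 + 0.35×0.6651 = 0.6384
MRP = 9.08% − 2.42% = 6.66%
E(R_P) = R_f + β_P × MRP = 2.42% + 0.6384 × 6.66% = 6.67%

6.67%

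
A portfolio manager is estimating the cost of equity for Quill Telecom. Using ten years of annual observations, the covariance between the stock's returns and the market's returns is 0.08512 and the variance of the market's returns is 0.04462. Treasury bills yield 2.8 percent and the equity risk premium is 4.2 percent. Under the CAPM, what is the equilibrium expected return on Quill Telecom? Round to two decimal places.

10.81%

β = Cov(R_i, R_m) / Var(R_m) = 0.08512 / 0.04462 = 1.9077
E(R) = R_f + β × MRP = 2.8% + 1.9077 × 4.2% = 10.81%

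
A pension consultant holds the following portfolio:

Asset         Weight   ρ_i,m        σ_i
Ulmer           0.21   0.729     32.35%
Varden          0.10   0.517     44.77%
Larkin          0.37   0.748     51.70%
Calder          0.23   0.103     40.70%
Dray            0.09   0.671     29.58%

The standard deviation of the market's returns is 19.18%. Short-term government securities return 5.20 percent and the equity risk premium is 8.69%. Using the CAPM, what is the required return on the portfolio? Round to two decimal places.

β_Ulmer = 0.729 × 32.35% / 19.18% = 1.2296
β_Varden = 0.517 × 44.77% / 19.18% = 1.2068
β_Larkin = 0.748 × 51.70% / 19.18% = 2.0162
β_Calder = 0.103 × 40.70% / 19.18% = 0.2186
β_Dray = 0.671 × 29.58% / 19.18% = 1.0348
β_P = Σ w_i β_i = 0.21×1.2296 + 0.10×1.2068 + 0.37×2.0162 + 0.23×0.2186 + 0.09×1.0348 = 1.2683
E(R_P) = R_f + β_P × MRP = 5.20% + 1.2683 × 8.69% = 16.22%

16.22%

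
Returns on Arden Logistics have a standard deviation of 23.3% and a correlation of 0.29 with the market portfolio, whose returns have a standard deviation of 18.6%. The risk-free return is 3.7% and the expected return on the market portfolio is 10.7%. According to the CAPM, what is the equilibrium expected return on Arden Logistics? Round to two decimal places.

6.24%

β = ρ × σ_i / σ_m = 0.29 × 23.3% / 18.6% = 0.3633
MRP = 10.7% − 3.7% = 7.00%
E(R) = 3.7% + 0.3633 × 7.0% = 6.24%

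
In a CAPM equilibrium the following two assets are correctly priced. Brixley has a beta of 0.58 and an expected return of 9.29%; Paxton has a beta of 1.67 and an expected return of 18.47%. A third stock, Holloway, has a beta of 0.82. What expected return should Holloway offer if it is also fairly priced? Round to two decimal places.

MRP (SML slope) = (18.47% − 9.29%) / (1.67 − 0.58) = 9.18% / 1.09 = 8.4220%
R_f (intercept) = 9.29% − 0.58 × 8.4220% = 4.4052%
E(R_Holloway) = R_f + β × MRP = 4.4052% + 0.82 × 8.4220% = 11.31%

11.31%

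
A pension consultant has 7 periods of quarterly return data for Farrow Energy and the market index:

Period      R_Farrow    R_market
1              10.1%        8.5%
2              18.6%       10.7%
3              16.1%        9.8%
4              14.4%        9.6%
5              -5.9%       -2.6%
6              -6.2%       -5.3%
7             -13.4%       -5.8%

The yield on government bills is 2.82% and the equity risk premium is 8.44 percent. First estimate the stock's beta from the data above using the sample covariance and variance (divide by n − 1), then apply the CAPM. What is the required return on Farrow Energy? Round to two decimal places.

Mean R_i = (10.1 + 18.6 + 16.1 + 14.4 − 5.9 − 6.2 − 13.4) / 7 = 4.8143%
Mean R_m = (8.5 + 10.7 + 9.8 + 9.6 − 2.6 − 5.3 − 5.8) / 7 = 3.5571%
Σ(R_i − R̄_i)(R_m − R̄_m) = 586.9343  ⇒  Cov = 586.9343 / 6 = 97.8224
Σ(R_m − R̄_m)² = 354.8571  ⇒  Var(R_m) = 354.8571 / 6 = 59.1429
β = Cov / Var(R_m) = 97.8224 / 59.1429 = 1.6540
E(R) = R_f + β × MRP = 2.82% + 1.6540 × 8.44% = 16.78%

16.78%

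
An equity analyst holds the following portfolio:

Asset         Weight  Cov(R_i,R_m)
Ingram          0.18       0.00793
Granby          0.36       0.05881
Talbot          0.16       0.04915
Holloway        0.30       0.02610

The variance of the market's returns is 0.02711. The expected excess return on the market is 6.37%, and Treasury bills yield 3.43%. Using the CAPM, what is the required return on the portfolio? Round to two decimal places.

β_Ingram = 0.00793 / 0.02711 = 0.2925
β_Granby = 0.05881 / 0.02711 = 2.1693
β_Talbot = 0.04915 / 0.02711 = 1.8130
β_Holloway = 0.02610 / 0.02711 = 0.9627
β_P = Σ w_i β_i = 0.18×0.2925 + 0.36×2.1693 + 0.16×1.8130 + 0.30×0.9627 = 1.4125
E(R_P) = R_f + β_P × MRP = 3.43% + 1.4125 × 6.37% = 12.43%

12.43%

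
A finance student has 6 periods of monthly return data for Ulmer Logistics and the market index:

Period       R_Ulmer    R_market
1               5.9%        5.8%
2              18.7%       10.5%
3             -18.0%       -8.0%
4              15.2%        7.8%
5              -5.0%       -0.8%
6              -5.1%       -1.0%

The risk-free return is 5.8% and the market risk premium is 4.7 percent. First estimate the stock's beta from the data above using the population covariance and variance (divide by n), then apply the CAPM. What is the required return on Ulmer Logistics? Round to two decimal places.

Mean R_i = (5.9 + 18.7 − 18.0 + 15.2 − 5.0 − 5.1) / 6 = 1.9500%
Mean R_m = (5.8 + 10.5 − 8.0 + 7.8 − 0.8 − 1.0) / 6 = 2.3833%
Σ(R_i − R̄_i)(R_m − R̄_m) = 474.3450  ⇒  Cov = 474.3450 / 6 = 79.0575
Σ(R_m − R̄_m)² = 236.2883  ⇒  Var(R_m) = 236.2883 / 6 = 39.3814
β = Cov / Var(R_m) = 79.0575 / 39.3814 = 2.0075
E(R) = R_f + β × MRP = 5.8% + 2.0075 × 4.7% = 15.24%

15.24%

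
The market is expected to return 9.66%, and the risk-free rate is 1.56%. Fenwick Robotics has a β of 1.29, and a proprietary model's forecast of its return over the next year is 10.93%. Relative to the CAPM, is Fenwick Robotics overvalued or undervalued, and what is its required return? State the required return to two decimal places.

Overvalued; required return 12.01%

MRP = 9.66% − 1.56% = 8.10%
Required return = R_f + β·MRP = 1.56% + 1.29 × 8.10% = 12.01%
Forecast 10.93% < required 12.01% → the stock plots below the SML → overvalued.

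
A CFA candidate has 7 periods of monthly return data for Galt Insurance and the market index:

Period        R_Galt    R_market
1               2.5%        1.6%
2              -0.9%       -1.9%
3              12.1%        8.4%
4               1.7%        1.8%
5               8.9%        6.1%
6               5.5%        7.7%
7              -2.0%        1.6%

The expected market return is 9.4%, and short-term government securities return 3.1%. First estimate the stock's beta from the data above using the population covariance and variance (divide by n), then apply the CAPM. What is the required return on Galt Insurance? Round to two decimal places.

Mean R_i = (2.5 − 0.9 + 12.1 + 1.7 + 8.9 + 5.5 − 2.0) / 7 = 3.9714%
Mean R_m = (1.6 − 1.9 + 8.4 + 1.8 + 6.1 + 7.7 + 1.6) / 7 = 3.6143%
Σ(R_i − R̄_i)(R_m − R̄_m) = 103.3729  ⇒  Cov = 103.3729 / 7 = 14.7676
Σ(R_m − R̄_m)² = 87.5886  ⇒  Var(R_m) = 87.5886 / 7 = 12.5127
β = Cov / Var(R_m) = 14.7676 / 12.5127 = 1.1802
MRP = 9.4% − 3.1% = 6.30%
E(R) = R_f + β × MRP = 3.1% + 1.1802 × 6.3% = 10.54%

10.54%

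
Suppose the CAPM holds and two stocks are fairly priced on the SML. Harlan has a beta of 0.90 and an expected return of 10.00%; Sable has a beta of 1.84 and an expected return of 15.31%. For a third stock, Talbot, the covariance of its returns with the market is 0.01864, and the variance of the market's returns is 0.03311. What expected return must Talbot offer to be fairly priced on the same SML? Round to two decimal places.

MRP = (15.31% − 10.00%) / (1.84 − 0.90) = 5.6489%
R_f = 10.00% − 0.90 × 5.6489% = 4.9160%
β_Talbot = Cov / Var(R_m) = 0.01864 / 0.03311 = 0.5630
E(R_Talbot) = R_f + β × MRP = 4.9160% + 0.5630 × 5.6489% = 8.10%

8.10%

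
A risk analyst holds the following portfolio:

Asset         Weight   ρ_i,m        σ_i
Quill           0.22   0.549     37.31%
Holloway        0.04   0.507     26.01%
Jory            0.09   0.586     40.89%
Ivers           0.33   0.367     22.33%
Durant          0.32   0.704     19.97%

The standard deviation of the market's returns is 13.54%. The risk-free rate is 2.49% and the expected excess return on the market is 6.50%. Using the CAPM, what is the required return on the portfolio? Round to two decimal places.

9.40%

β_Quill = 0.549 × 37.31% / 13.54% = 1.5128
β_Holloway = 0.507 × 26.01% / 13.54% = 0.9739
β_Jory = 0.586 × 40.89% / 13.54% = 1.7697
β_Ivers = 0.367 × 22.33% / 13.54% = 0.6053
β_Durant = 0.704 × 19.97% / 13.54% = 1.0383
β_P = Σ w_i β_i = 0.22×1.5128 + 0.04×0.9739 + 0.09×1.7697 + 0.33×0.6053 + 0.32×1.0383 = 1.0631
E(R_P) = R_f + β_P × MRP = 2.49% + 1.0631 × 6.50% = 9.40%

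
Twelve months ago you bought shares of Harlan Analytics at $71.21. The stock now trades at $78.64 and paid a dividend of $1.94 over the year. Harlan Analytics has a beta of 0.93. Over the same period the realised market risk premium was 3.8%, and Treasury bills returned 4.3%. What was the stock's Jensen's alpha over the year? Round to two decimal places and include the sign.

Realised HPR = (P1 + D1 − P0) / P0 = (78.64 + 1.94 − 71.21) / 71.21 = 9.37 / 71.21 = 13.1583%
CAPM required = R_f + β·MRP = 4.3% + 0.93 × 3.8% = 7.8340%
α = realised − required = 13.1583% − 7.8340% = +5.32%

+5.32%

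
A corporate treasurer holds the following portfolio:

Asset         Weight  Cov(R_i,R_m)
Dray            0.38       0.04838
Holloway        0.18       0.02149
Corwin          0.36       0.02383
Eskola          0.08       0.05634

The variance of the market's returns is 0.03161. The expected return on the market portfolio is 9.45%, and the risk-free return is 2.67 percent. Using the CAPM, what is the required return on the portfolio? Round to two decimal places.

β_Dray = 0.04838 / 0.03161 = 1.5305
β_Holloway = 0.02149 / 0.03161 = 0.6798
β_Corwin = 0.02383 / 0.03161 = 0.7539
β_Eskola = 0.05634 / 0.03161 = 1.7823
β_P = Σ w_i β_i = 0.38×1.5305 + 0.18×0.6798 + 0.36×0.7539 + 0.08×1.7823 = 1.1179
MRP = 9.45% − 2.67% = 6.78%
E(R_P) = R_f + β_P × MRP = 2.67% + 1.1179 × 6.78% = 10.25%

10.25%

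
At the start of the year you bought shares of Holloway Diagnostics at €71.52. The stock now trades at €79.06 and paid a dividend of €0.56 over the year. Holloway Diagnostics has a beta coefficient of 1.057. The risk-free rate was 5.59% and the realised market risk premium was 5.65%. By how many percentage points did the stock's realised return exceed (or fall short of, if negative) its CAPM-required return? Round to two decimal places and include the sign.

-0.24%

Realised HPR = (P1 + D1 − P0) / P0 = (79.06 + 0.56 − 71.52) / 71.52 = 8.10 / 71.52 = 11.3255%
CAPM required = R_f + β·MRP = 5.59% + 1.057 × 5.65% = 11.56205%
α = realised − required = 11.3255% − 11.56205% = -0.24%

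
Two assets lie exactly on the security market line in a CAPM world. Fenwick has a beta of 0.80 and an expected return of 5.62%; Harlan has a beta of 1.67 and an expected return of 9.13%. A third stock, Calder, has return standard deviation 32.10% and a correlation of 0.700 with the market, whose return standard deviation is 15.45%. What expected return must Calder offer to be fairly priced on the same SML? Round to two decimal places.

MRP = (9.13% − 5.62%) / (1.67 − 0.80) = 4.0345%
R_f = 5.62% − 0.80 × 4.0345% = 2.3924%
β_Calder = ρ·σ_i/σ_m = 0.700 × 32.10 / 15.45 = 1.4544
E(R_Calder) = R_f + β × MRP = 2.3924% + 1.4544 × 4.0345% = 8.26%

8.26%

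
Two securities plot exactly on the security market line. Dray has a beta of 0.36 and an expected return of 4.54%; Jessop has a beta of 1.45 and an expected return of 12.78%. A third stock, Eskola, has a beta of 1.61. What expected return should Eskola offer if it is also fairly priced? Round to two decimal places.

MRP (SML slope) = (12.78% − 4.54%) / (1.45 − 0.36) = 8.24% / 1.09 = 7.5596%
R_f (intercept) = 4.54% − 0.36 × 7.5596% = 1.8185%
E(R_Eskola) = R_f + β × MRP = 1.8185% + 1.61 × 7.5596% = 13.99%

13.99%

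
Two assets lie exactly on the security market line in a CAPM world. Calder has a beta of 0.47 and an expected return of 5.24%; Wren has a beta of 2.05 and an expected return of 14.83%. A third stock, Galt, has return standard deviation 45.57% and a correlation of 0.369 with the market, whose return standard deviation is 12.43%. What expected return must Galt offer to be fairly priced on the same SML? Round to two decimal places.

MRP = (14.83% − 5.24%) / (2.05 − 0.47) = 6.0696%
R_f = 5.24% − 0.47 × 6.0696% = 2.3873%
β_Galt = ρ·σ_i/σ_m = 0.369 × 45.57 / 12.43 = 1.3528
E(R_Galt) = R_f + β × MRP = 2.3873% + 1.3528 × 6.0696% = 10.60%

10.60%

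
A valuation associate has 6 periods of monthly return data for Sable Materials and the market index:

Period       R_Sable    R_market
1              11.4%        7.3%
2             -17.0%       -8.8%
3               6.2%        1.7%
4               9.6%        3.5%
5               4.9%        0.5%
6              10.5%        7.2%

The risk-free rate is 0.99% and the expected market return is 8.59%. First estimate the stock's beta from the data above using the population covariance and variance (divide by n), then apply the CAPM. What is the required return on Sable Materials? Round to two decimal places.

Mean R_i = (11.4 − 17.0 + 6.2 + 9.6 + 4.9 + 10.5) / 6 = 4.2667%
Mean R_m = (7.3 − 8.8 + 1.7 + 3.5 + 0.5 + 7.2) / 6 = 1.9000%
Σ(R_i − R̄_i)(R_m − R̄_m) = 306.3700  ⇒  Cov = 306.3700 / 6 = 51.0617
Σ(R_m − R̄_m)² = 176.3000  ⇒  Var(R_m) = 176.3000 / 6 = 29.3833
β = Cov / Var(R_m) = 51.0617 / 29.3833 = 1.7378
MRP = 8.59% − 0.99% = 7.60%
E(R) = R_f + β × MRP = 0.99% + 1.7378 × 7.60% = 14.20%

14.20%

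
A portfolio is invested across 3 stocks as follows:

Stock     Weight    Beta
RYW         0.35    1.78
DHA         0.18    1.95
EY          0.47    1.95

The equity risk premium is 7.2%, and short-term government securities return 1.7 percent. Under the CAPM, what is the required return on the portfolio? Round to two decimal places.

15.31%

β_P = Σ w_i β_i = 0.35×1.78 + 0.18×1.95 + 0.47×1.95 = 1.8905
E(R_P) = R_f + β_P × MRP = 1.7% + 1.8905 × 7.2% = 15.31%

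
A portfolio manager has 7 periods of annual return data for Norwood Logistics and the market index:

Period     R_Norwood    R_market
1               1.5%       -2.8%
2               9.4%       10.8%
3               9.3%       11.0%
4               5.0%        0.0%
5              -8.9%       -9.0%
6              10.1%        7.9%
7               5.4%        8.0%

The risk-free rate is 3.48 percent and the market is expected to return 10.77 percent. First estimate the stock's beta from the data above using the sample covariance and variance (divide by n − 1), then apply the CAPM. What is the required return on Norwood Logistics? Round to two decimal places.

Mean R_i = (1.5 + 9.4 + 9.3 + 5.0 − 8.9 + 10.1 + 5.4) / 7 = 4.5429%
Mean R_m = (-2.8 + 10.8 + 11.0 + 0.0 − 9.0 + 7.9 + 8.0) / 7 = 3.7000%
Σ(R_i − R̄_i)(R_m − R̄_m) = 285.0500  ⇒  Cov = 285.0500 / 6 = 47.5083
Σ(R_m − R̄_m)² = 357.0600  ⇒  Var(R_m) = 357.0600 / 6 = 59.5100
β = Cov / Var(R_m) = 47.5083 / 59.5100 = 0.7983
MRP = 10.77% − 3.48% = 7.29%
E(R) = R_f + β × MRP = 3.48% + 0.7983 × 7.29% = 9.30%

9.30%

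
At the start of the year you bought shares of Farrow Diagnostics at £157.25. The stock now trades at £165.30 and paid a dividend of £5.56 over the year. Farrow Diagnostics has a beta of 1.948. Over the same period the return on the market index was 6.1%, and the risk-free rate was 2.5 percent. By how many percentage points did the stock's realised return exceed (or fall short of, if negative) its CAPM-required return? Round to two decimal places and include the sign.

Realised HPR = (P1 + D1 − P0) / P0 = (165.30 + 5.56 − 157.25) / 157.25 = 13.61 / 157.25 = 8.6550%
MRP = 6.1% − 2.5% = 3.60%
CAPM required = R_f + β·MRP = 2.5% + 1.948 × 3.6% = 9.5128%
α = realised − required = 8.6550% − 9.5128% = -0.86%

-0.86%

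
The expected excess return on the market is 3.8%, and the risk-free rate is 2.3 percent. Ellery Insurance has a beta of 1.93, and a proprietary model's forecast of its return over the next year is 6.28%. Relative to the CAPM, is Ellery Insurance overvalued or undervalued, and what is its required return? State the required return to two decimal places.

Required return = R_f + β·MRP = 2.3% + 1.93 × 3.8% = 9.63%
Forecast 6.28% < required 9.63% → the stock plots below the SML → overvalued.

Overvalued; required return 9.63%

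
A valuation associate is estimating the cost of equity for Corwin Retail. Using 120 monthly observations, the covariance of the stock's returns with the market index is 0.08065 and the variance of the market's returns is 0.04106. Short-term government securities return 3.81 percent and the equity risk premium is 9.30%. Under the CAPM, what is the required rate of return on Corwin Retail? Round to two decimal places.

22.08%

β = Cov(R_i, R_m) / Var(R_m) = 0.08065 / 0.04106 = 1.9642
E(R) = R_f + β × MRP = 3.81% + 1.9642 × 9.30% = 22.08%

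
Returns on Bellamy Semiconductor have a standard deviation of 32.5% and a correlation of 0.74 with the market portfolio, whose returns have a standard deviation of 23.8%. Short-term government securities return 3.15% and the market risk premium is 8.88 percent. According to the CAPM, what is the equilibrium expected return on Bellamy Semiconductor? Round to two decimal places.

β = ρ × σ_i / σ_m = 0.74 × 32.5% / 23.8% = 1.0105
E(R) = 3.15% + 1.0105 × 8.88% = 12.12%

12.12%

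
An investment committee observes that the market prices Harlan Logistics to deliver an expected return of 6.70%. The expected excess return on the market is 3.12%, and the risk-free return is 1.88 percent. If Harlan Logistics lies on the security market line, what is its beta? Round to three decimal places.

β = (E(R) − R_f) / MRP = (6.70% − 1.88%) / 3.12% = 4.82% / 3.12% = 1.545

1.545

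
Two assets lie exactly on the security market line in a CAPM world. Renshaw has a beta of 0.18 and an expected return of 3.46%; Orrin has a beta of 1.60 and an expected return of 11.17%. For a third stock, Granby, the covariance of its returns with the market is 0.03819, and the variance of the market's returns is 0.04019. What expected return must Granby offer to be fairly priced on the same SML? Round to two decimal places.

MRP = (11.17% − 3.46%) / (1.60 − 0.18) = 5.4296%
R_f = 3.46% − 0.18 × 5.4296% = 2.4827%
β_Granby = Cov / Var(R_m) = 0.03819 / 0.04019 = 0.9502
E(R_Granby) = R_f + β × MRP = 2.4827% + 0.9502 × 5.4296% = 7.64%

7.64%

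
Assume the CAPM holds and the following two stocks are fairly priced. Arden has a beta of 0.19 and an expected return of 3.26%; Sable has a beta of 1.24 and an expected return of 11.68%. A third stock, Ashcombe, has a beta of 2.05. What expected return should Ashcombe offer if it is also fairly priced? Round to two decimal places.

18.18%

MRP (SML slope) = (11.68% − 3.26%) / (1.24 − 0.19) = 8.42% / 1.05 = 8.0190%
R_f (intercept) = 3.26% − 0.19 × 8.0190% = 1.7364%
E(R_Ashcombe) = R_f + β × MRP = 1.7364% + 2.05 × 8.0190% = 18.18%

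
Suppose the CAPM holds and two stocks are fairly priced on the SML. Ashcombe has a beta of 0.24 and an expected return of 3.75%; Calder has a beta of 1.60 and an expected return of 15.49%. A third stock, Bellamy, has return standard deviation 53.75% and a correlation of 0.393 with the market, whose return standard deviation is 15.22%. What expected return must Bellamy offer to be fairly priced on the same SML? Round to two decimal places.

MRP = (15.49% − 3.75%) / (1.60 − 0.24) = 8.6324%
R_f = 3.75% − 0.24 × 8.6324% = 1.6782%
β_Bellamy = ρ·σ_i/σ_m = 0.393 × 53.75 / 15.22 = 1.3879
E(R_Bellamy) = R_f + β × MRP = 1.6782% + 1.3879 × 8.6324% = 13.66%

13.66%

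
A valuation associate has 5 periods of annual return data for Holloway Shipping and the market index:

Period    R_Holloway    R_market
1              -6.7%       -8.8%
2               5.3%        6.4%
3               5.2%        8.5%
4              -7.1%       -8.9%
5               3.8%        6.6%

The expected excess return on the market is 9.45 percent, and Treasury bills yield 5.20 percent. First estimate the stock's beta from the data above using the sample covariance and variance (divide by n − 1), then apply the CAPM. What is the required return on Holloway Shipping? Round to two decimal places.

12.05%

Mean R_i = (-6.7 + 5.3 + 5.2 − 7.1 + 3.8) / 5 = 0.1000%
Mean R_m = (-8.8 + 6.4 + 8.5 − 8.9 + 6.6) / 5 = 0.7600%
Σ(R_i − R̄_i)(R_m − R̄_m) = 224.9700  ⇒  Cov = 224.9700 / 4 = 56.2425
Σ(R_m − R̄_m)² = 310.5320  ⇒  Var(R_m) = 310.5320 / 4 = 77.6330
β = Cov / Var(R_m) = 56.2425 / 77.6330 = 0.7245
E(R) = R_f + β × MRP = 5.20% + 0.7245 × 9.45% = 12.05%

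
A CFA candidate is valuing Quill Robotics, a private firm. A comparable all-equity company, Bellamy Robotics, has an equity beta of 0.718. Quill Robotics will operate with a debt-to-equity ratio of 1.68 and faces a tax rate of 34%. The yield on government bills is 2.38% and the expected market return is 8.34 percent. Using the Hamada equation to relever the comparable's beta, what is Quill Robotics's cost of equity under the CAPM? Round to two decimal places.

β_L = β_U × [1 + (1 − t)(D/E)] = 0.718 × [1 + (1 − 0.34) × 1.68]
    = 0.718 × [1 + 0.66 × 1.68] = 0.718 × 2.1088 = 1.5141
MRP = 8.34% − 2.38% = 5.96%
E(R) = R_f + β_L × MRP = 2.38% + 1.5141 × 5.96% = 11.40%

11.40%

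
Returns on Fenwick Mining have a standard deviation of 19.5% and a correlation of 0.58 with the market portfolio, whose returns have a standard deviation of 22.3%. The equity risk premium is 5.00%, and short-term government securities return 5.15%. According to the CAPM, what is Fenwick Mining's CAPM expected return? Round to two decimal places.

β = ρ × σ_i / σ_m = 0.58 × 19.5% / 22.3% = 0.5072
E(R) = 5.15% + 0.5072 × 5.00% = 7.69%

7.69%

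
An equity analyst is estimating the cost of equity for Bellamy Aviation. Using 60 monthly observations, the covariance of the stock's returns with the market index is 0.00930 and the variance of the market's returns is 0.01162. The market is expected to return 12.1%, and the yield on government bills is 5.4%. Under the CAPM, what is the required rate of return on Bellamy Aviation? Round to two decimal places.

β = Cov(R_i, R_m) / Var(R_m) = 0.00930 / 0.01162 = 0.8003
MRP = 12.1% − 5.4% = 6.70%
E(R) = R_f + β × MRP = 5.4% + 0.8003 × 6.7% = 10.76%

10.76%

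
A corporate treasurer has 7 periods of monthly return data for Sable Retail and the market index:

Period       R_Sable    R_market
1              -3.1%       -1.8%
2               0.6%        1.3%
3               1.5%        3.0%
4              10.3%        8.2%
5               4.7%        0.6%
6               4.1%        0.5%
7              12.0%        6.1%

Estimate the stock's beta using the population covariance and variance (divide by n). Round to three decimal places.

Mean R_i = (-3.1 + 0.6 + 1.5 + 10.3 + 4.7 + 4.1 + 12.0) / 7 = 4.3000%
Mean R_m = (-1.8 + 1.3 + 3.0 + 8.2 + 0.6 + 0.5 + 6.1) / 7 = 2.5571%
Σ(R_i − R̄_i)(R_m − R̄_m) = 96.4200  ⇒  Cov = 96.4200 / 7 = 13.7743
Σ(R_m − R̄_m)² = 73.2171  ⇒  Var(R_m) = 73.2171 / 7 = 10.4596
β = Cov / Var(R_m) = 13.7743 / 10.4596 = 1.3169

1.317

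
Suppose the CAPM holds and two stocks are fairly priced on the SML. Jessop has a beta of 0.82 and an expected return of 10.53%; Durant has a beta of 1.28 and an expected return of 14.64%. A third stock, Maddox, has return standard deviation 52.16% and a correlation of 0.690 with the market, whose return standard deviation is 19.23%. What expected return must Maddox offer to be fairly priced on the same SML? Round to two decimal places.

19.93%

MRP = (14.64% − 10.53%) / (1.28 − 0.82) = 8.9348%
R_f = 10.53% − 0.82 × 8.9348% = 3.2035%
β_Maddox = ρ·σ_i/σ_m = 0.690 × 52.16 / 19.23 = 1.8716
E(R_Maddox) = R_f + β × MRP = 3.2035% + 1.8716 × 8.9348% = 19.93%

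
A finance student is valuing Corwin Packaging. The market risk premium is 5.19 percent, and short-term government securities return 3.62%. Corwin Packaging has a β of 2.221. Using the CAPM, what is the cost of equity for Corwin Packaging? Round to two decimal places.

E(R) = R_f + β × MRP = 3.62% + 2.221 × 5.19% = 15.15%

15.15%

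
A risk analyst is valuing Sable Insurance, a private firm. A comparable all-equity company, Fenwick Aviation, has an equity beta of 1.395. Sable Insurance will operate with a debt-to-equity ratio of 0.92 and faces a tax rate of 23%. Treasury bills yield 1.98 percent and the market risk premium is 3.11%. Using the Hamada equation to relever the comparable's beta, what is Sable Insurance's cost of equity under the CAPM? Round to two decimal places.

β_L = β_U × [1 + (1 − t)(D/E)] = 1.395 × [1 + (1 − 0.23) × 0.92]
    = 1.395 × [1 + 0.77 × 0.92] = 1.395 × 1.7084 = 2.3832
E(R) = R_f + β_L × MRP = 1.98% + 2.3832 × 3.11% = 9.39%

9.39%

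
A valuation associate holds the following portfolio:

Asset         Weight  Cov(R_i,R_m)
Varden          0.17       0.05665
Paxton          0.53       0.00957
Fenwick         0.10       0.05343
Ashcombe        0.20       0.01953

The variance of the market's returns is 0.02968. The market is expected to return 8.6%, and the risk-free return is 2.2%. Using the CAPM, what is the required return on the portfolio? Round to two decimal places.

7.36%

β_Varden = 0.05665 / 0.02968 = 1.9087
β_Paxton = 0.00957 / 0.02968 = 0.3224
β_Fenwick = 0.05343 / 0.02968 = 1.8002
β_Ashcombe = 0.01953 / 0.02968 = 0.6580
β_P = Σ w_i β_i = 0.17×1.9087 + 0.53×0.3224 + 0.10×1.8002 + 0.20×0.6580 = 0.8070
MRP = 8.6% − 2.2% = 6.40%
E(R_P) = R_f + β_P × MRP = 2.2% + 0.8070 × 6.4% = 7.36%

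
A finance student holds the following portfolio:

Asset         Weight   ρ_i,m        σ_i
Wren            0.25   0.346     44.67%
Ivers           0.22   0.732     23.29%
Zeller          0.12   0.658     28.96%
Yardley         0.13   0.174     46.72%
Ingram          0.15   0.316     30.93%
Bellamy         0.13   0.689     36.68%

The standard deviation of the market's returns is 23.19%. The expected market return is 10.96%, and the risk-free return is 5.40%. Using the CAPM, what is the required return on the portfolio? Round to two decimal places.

9.17%

β_Wren = 0.346 × 44.67% / 23.19% = 0.6665
β_Ivers = 0.732 × 23.29% / 23.19% = 0.7352
β_Zeller = 0.658 × 28.96% / 23.19% = 0.8217
β_Yardley = 0.174 × 46.72% / 23.19% = 0.3506
β_Ingram = 0.316 × 30.93% / 23.19% = 0.4215
β_Bellamy = 0.689 × 36.68% / 23.19% = 1.0898
β_P = Σ w_i β_i = 0.25×0.6665 + 0.22×0.7352 + 0.12×0.8217 + 0.13×0.3506 + 0.15×0.4215 + 0.13×1.0898 = 0.6775
MRP = 10.96% − 5.40% = 5.56%
E(R_P) = R_f + β_P × MRP = 5.40% + 0.6775 × 5.56% = 9.17%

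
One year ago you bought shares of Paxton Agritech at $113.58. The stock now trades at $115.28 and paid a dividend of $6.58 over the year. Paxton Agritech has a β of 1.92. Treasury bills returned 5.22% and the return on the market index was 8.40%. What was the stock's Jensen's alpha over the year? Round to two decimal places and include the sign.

-4.04%

Realised HPR = (P1 + D1 − P0) / P0 = (115.28 + 6.58 − 113.58) / 113.58 = 8.28 / 113.58 = 7.2900%
MRP = 8.40% − 5.22% = 3.18%
CAPM required = R_f + β·MRP = 5.22% + 1.92 × 3.18% = 11.3256%
α = realised − required = 7.2900% − 11.3256% = -4.04%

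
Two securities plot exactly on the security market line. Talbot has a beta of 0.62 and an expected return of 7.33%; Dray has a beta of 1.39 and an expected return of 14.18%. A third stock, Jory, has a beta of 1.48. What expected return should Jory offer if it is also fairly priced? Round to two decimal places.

14.98%

MRP (SML slope) = (14.18% − 7.33%) / (1.39 − 0.62) = 6.85% / 0.77 = 8.8961%
R_f (intercept) = 7.33% − 0.62 × 8.8961% = 1.8144%
E(R_Jory) = R_f + β × MRP = 1.8144% + 1.48 × 8.8961% = 14.98%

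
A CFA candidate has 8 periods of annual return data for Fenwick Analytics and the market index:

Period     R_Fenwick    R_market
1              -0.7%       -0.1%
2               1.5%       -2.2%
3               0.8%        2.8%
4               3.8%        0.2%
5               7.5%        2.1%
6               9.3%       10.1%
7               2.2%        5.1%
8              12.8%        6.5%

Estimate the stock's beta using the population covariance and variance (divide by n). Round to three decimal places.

Mean R_i = (-0.7 + 1.5 + 0.8 + 3.8 + 7.5 + 9.3 + 2.2 + 12.8) / 8 = 4.6500%
Mean R_m = (-0.1 − 2.2 + 2.8 + 0.2 + 2.1 + 10.1 + 5.1 + 6.5) / 8 = 3.0625%
Σ(R_i − R̄_i)(R_m − R̄_m) = 89.9450  ⇒  Cov = 89.9450 / 8 = 11.2431
Σ(R_m − R̄_m)² = 112.3788  ⇒  Var(R_m) = 112.3788 / 8 = 14.0474
β = Cov / Var(R_m) = 11.2431 / 14.0474 = 0.8004

0.800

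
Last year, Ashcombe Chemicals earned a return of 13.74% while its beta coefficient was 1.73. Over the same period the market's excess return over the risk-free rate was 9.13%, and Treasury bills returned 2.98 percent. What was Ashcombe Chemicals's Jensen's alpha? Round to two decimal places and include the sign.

CAPM benchmark = R_f + β(R_m − R_f) = 2.98% + 1.73 × 9.13% = 18.7749%
α = actual − benchmark = 13.74% − 18.7749% = -5.03%

-5.03%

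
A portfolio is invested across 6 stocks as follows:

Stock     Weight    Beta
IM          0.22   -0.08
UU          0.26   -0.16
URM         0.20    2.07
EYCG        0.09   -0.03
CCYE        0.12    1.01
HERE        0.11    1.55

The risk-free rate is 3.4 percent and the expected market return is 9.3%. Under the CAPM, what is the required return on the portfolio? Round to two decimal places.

7.20%

β_P = Σ w_i β_i = 0.22×-0.08 + 0.26×-0.16 + 0.20×2.07 + 0.09×-0.03 + 0.12×1.01 + 0.11×1.55 = 0.6438
MRP = 9.3% − 3.4% = 5.90%
E(R_P) = R_f + β_P × MRP = 3.4% + 0.6438 × 5.9% = 7.20%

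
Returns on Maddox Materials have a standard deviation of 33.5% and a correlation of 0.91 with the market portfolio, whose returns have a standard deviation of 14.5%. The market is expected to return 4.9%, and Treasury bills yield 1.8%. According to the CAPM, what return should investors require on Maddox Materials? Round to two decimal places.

8.32%

β = ρ × σ_i / σ_m = 0.91 × 33.5% / 14.5% = 2.1024
MRP = 4.9% − 1.8% = 3.10%
E(R) = 1.8% + 2.1024 × 3.1% = 8.32%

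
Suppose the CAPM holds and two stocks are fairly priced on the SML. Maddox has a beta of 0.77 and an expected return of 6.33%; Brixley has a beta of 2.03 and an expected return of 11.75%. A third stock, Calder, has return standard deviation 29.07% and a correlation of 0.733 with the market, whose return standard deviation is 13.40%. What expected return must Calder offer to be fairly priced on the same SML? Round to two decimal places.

9.86%

MRP = (11.75% − 6.33%) / (2.03 − 0.77) = 4.3016%
R_f = 6.33% − 0.77 × 4.3016% = 3.0178%
β_Calder = ρ·σ_i/σ_m = 0.733 × 29.07 / 13.40 = 1.5902
E(R_Calder) = R_f + β × MRP = 3.0178% + 1.5902 × 4.3016% = 9.86%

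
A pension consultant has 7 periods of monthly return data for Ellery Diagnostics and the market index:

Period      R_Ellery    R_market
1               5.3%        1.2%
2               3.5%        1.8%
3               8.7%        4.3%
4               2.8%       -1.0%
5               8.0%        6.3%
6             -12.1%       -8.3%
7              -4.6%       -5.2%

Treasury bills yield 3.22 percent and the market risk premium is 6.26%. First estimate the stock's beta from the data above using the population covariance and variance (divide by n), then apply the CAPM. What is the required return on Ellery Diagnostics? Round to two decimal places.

11.98%

Mean R_i = (5.3 + 3.5 + 8.7 + 2.8 + 8.0 − 12.1 − 4.6) / 7 = 1.6571%
Mean R_m = (1.2 + 1.8 + 4.3 − 1.0 + 6.3 − 8.3 − 5.2) / 7 = -0.1286%
Σ(R_i − R̄_i)(R_m − R̄_m) = 223.5114  ⇒  Cov = 223.5114 / 7 = 31.9302
Σ(R_m − R̄_m)² = 159.6743  ⇒  Var(R_m) = 159.6743 / 7 = 22.8106
β = Cov / Var(R_m) = 31.9302 / 22.8106 = 1.3998
E(R) = R_f + β × MRP = 3.22% + 1.3998 × 6.26% = 11.98%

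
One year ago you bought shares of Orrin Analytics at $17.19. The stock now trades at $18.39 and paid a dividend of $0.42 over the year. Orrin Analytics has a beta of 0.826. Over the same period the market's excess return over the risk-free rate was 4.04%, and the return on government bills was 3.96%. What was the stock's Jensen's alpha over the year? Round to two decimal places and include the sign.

+2.13%

Realised HPR = (P1 + D1 − P0) / P0 = (18.39 + 0.42 − 17.19) / 17.19 = 1.62 / 17.19 = 9.4241%
CAPM required = R_f + β·MRP = 3.96% + 0.826 × 4.04% = 7.29704%
α = realised − required = 9.4241% − 7.29704% = +2.13%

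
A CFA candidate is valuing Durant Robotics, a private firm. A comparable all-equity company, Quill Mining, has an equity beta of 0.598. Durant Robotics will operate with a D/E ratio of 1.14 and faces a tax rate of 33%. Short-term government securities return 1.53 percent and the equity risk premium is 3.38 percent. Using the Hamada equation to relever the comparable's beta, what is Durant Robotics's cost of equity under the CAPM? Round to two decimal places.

β_L = β_U × [1 + (1 − t)(D/E)] = 0.598 × [1 + (1 − 0.33) × 1.14]
    = 0.598 × [1 + 0.67 × 1.14] = 0.598 × 1.7638 = 1.0548
E(R) = R_f + β_L × MRP = 1.53% + 1.0548 × 3.38% = 5.10%

5.10%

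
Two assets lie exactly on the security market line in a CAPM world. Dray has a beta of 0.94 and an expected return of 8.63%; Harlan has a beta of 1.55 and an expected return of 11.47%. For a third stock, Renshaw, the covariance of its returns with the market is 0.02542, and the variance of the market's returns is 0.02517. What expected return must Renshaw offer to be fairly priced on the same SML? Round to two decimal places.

8.96%

MRP = (11.47% − 8.63%) / (1.55 − 0.94) = 4.6557%
R_f = 8.63% − 0.94 × 4.6557% = 4.2536%
β_Renshaw = Cov / Var(R_m) = 0.02542 / 0.02517 = 1.0099
E(R_Renshaw) = R_f + β × MRP = 4.2536% + 1.0099 × 4.6557% = 8.96%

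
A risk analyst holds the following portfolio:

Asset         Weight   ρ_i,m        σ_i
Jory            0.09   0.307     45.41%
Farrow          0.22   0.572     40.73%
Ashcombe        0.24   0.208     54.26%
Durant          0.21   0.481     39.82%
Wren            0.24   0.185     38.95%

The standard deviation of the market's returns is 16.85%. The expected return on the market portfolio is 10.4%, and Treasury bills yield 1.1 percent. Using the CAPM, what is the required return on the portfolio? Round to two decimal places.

9.29%

β_Jory = 0.307 × 45.41% / 16.85% = 0.8274
β_Farrow = 0.572 × 40.73% / 16.85% = 1.3826
β_Ashcombe = 0.208 × 54.26% / 16.85% = 0.6698
β_Durant = 0.481 × 39.82% / 16.85% = 1.1367
β_Wren = 0.185 × 38.95% / 16.85% = 0.4276
β_P = Σ w_i β_i = 0.09×0.8274 + 0.22×1.3826 + 0.24×0.6698 + 0.21×1.1367 + 0.24×0.4276 = 0.8807
MRP = 10.4% − 1.1% = 9.30%
E(R_P) = R_f + β_P × MRP = 1.1% + 0.8807 × 9.3% = 9.29%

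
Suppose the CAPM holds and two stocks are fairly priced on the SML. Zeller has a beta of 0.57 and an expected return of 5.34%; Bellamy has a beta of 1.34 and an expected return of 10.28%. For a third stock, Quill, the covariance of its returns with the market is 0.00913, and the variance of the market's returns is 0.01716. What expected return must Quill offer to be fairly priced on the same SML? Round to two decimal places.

5.10%

MRP = (10.28% − 5.34%) / (1.34 − 0.57) = 6.4156%
R_f = 5.34% − 0.57 × 6.4156% = 1.6831%
β_Quill = Cov / Var(R_m) = 0.00913 / 0.01716 = 0.5321
E(R_Quill) = R_f + β × MRP = 1.6831% + 0.5321 × 6.4156% = 5.10%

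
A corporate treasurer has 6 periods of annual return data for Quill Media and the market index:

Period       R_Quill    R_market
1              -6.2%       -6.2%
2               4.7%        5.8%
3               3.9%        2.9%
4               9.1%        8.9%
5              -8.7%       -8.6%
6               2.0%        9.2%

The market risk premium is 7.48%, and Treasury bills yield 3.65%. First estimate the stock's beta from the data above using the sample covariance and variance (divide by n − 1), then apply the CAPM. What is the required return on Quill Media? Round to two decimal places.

9.79%

Mean R_i = (-6.2 + 4.7 + 3.9 + 9.1 − 8.7 + 2.0) / 6 = 0.8000%
Mean R_m = (-6.2 + 5.8 + 2.9 + 8.9 − 8.6 + 9.2) / 6 = 2.0000%
Σ(R_i − R̄_i)(R_m − R̄_m) = 241.6200  ⇒  Cov = 241.6200 / 5 = 48.3240
Σ(R_m − R̄_m)² = 294.3000  ⇒  Var(R_m) = 294.3000 / 5 = 58.8600
β = Cov / Var(R_m) = 48.3240 / 58.8600 = 0.8210
E(R) = R_f + β × MRP = 3.65% + 0.8210 × 7.48% = 9.79%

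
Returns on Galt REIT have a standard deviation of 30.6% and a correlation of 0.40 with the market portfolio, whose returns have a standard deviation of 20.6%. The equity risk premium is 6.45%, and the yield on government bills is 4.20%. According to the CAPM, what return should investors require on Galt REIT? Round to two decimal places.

8.03%

β = ρ × σ_i / σ_m = 0.40 × 30.6% / 20.6% = 0.5942
E(R) = 4.20% + 0.5942 × 6.45% = 8.03%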